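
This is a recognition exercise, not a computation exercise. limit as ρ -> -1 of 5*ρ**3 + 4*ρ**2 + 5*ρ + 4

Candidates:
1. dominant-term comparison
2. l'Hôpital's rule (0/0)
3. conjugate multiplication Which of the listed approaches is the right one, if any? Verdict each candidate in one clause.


Diagnosis: no special technique — the function is continuous at -1; evaluation is itself the limit, no machinery required.
- dominant-term comparison — no dominant power emerges to decide the limit by degree comparison.
- l'Hôpital's rule (0/0): evaluation at the point is determinate, so the rule has nothing to repair.
- conjugate multiplication: no difference of divergent radicals appears, so rationalizing has nothing to cancel.


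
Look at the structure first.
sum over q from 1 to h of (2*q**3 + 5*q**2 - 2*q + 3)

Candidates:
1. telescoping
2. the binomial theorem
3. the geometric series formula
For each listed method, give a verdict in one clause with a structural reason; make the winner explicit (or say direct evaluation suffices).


Method: no special technique — no cancellation, no constant ratio, no binomial weights — just polynomial terms summed directly.
- telescoping: computed from the summand as displayed, the partial sums build up without the pairwise collapse telescoping exploits.
- the binomial theorem: no binomial coefficients pair with matched powers.
- the geometric series formula — no single multiplier carries one term to the next throughout the sum.


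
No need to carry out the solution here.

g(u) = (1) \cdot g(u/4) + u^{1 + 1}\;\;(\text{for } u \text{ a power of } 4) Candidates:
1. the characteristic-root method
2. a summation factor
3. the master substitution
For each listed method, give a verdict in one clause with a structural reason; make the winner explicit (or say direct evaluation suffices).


Verdict: the master substitution — the argument shrinks by the factor 4, so measure the index on a logarithmic scale and the recursion becomes a shift.
- the characteristic-root method: the recursion divides its index rather than shifting it — outside the constant-shift family the root method covers.
- a summation factor: a divided-index call is outside the fixed-shift first-order family a summation factor normalizes.
- the master substitution: a fit — the right tool for this form.


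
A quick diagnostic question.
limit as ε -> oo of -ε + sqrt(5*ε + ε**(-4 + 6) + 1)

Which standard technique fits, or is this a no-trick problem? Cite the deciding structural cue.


Technique: conjugate multiplication — infinity minus infinity with a radical in play — multiply by the conjugate so the divergences of sqrt(5*ε + ε**(-4 + 6) + 1) and ε annihilate.


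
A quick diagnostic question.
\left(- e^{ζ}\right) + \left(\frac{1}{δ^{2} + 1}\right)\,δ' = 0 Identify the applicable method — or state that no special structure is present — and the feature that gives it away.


Technique: separation of variables — a product of single-variable factors, e^{ζ} and δ^{2} + 1 — the textbook separable form. An exactness check succeeds on this form as well — separation and the potential function arrive at the same answer, separation more directly.


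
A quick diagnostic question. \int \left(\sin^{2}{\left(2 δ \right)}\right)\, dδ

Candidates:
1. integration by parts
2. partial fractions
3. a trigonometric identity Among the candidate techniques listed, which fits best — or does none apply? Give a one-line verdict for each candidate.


Diagnosis: a trigonometric identity — \sin^{2}{\left(2 δ \right)} calls for power reduction: rewrite via double angles before any antiderivative is attempted.
- integration by parts: not the natural route: no polynomial-kernel product appears — a recursive parts reduction of the trigonometric product exists, but the identity rewrite is direct.
- partial fractions — the expression is not a ratio of polynomials that decomposes further.
- a trigonometric identity: applicable, and directly so.


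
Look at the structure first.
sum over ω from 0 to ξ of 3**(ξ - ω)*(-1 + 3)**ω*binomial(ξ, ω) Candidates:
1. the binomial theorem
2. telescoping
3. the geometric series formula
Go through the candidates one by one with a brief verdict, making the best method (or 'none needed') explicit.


Best approach: the binomial theorem — the summand is term ω of a binomial expansion in (-1 + 3) and 3; the whole sum is a single power.
- the binomial theorem: a fit — the right tool for this form.
- telescoping: neither a shifted-difference shape nor integer-spaced poles are present.
- the geometric series formula — dividing successive terms gives an index-dependent quantity, not a constant.


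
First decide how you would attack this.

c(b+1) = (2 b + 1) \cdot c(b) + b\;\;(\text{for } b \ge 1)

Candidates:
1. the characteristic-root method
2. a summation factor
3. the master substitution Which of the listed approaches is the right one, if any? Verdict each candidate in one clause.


Technique: a summation factor — first-order linear but the coefficient 2 b + 1 moves with the index — divide by the cumulative product and telescope.
- the characteristic-root method: the coefficients change with the index, which the root method cannot absorb.
- a summation factor — applies; the problem has the shape this method handles.
- the master substitution — with no divided-index recursive call, reindexing by powers of a base buys nothing.


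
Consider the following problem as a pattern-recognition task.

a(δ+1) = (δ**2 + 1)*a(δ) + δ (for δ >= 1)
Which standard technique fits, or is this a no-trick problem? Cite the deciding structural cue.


Method: a summation factor — an index-dependent multiplier δ**2 + 1 rules out characteristic roots; a summation factor converts it to a pure difference.


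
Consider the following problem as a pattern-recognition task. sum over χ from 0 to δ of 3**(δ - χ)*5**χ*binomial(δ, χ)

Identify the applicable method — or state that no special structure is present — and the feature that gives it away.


Technique: the binomial theorem — binomial(δ, χ) weighting matched powers of 5 and 3 is the expanded form of (5 + 3)^δ — fold it back up.


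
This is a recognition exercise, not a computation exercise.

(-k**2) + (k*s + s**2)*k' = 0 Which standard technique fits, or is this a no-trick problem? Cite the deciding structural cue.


Verdict: the homogeneous substitution — the slope's numerator and denominator share total degree; set v = k/s and the equation drops to separable form. This can also be massaged into Bernoulli form (the roles of the variables may need exchanging); the homogeneous substitution avoids that setup.


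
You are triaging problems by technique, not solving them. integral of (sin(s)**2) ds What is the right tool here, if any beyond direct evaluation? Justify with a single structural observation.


Method: a trigonometric identity — an even power like sin(s)**2 flattens under the half-angle identity into first-degree cosines you can integrate directly.


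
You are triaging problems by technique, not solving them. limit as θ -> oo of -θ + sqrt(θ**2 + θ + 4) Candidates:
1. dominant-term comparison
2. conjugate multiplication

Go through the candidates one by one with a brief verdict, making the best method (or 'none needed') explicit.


Technique: conjugate multiplication — both pieces blow up but their difference is finite; the conjugate trick rationalizes sqrt(θ**2 + θ + 4) - θ.
- dominant-term comparison: no dominant power emerges to decide the limit by degree comparison.
- conjugate multiplication — yes, a natural case for it.


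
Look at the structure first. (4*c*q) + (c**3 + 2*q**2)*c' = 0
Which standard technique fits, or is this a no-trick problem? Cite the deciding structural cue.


Best approach: the exact-equation method — check exactness first: here it holds (4*c*q, c**3 + 2*q**2 have matching cross partials), so no integrating factor is needed.


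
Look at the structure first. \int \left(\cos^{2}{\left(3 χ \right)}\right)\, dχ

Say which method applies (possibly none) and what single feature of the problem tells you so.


Diagnosis: a trigonometric identity — the even exponent on \cos^{2}{\left(3 χ \right)} signals one move: rewrite via cos of the doubled angle.


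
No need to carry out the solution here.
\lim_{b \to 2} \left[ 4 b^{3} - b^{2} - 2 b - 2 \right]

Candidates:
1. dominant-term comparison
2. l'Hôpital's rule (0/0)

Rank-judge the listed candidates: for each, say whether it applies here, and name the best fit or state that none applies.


Method: no special technique — the expression is continuous at the evaluation point — substitute directly; no indeterminate form appears.
- dominant-term comparison: no dominant power emerges to decide the limit by degree comparison.
- l'Hôpital's rule (0/0): evaluation at the point is determinate, so the rule has nothing to repair.


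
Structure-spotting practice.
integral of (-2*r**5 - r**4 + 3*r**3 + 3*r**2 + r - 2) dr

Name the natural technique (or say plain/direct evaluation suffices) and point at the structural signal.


Technique: no special technique — every term is a constant multiple of a power of r; term-wise power-rule integration needs no preliminary transformation.


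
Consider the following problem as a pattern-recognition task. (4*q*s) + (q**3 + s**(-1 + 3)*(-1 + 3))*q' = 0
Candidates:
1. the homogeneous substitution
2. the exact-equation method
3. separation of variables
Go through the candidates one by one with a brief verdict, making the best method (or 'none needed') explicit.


Diagnosis: the exact-equation method — d/dq of 4*q*s equals d/ds of (q**3 + s**(-1 + 3)*(-1 + 3)): the form is a total differential of one potential — integrate it exactly.
- the homogeneous substitution: the ratio substitution does not collapse this equation.
- the exact-equation method — yes, a natural case for it.
- separation of variables — the two dependences are entangled, not a clean product of one-variable pieces.


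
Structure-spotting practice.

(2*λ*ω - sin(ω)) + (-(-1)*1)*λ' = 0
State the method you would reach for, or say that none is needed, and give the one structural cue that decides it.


Verdict: a linear integrating factor — the unknown enters only to the first power against a nonzero forcing term — the integrating-factor template applies directly.


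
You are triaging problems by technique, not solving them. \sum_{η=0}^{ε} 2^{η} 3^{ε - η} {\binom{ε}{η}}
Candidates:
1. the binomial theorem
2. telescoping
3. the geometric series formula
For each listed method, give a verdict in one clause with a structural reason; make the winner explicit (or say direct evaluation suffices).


Best approach: the binomial theorem — the summand is term η of a binomial expansion in 2 and 3; the whole sum is a single power.
- the binomial theorem — applicable, and directly so.
- telescoping — computed from the summand as displayed, the partial sums build up without the pairwise collapse telescoping exploits.
- the geometric series formula — no single multiplier carries one term to the next throughout the sum.


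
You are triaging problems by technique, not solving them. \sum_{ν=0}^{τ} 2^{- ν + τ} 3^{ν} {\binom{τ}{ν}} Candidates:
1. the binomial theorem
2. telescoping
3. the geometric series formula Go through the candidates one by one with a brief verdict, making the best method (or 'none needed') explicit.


Technique: the binomial theorem — terms weighting {\binom{τ}{ν}} against matched powers of 3 and 2 reassemble into (3 + 2)^τ by the binomial theorem.
- the binomial theorem: yes, a natural case for it.
- telescoping: as presented, consecutive terms share no shifted copy to cancel against — no rewrite is on display to change that.
- the geometric series formula: the term-to-term ratio changes with the index, so the geometric formula cannot close it.


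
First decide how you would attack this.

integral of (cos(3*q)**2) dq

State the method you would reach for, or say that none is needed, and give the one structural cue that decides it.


Best approach: a trigonometric identity — even powers like cos(3*q)**2 never integrate directly; the half-angle identity lowers the degree first.


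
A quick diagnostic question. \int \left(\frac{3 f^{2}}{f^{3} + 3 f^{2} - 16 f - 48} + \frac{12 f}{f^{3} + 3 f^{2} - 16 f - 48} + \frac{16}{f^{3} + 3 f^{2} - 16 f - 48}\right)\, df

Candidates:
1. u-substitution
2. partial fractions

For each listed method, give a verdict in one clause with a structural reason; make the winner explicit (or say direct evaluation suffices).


Diagnosis: partial fractions — once f^{3} + 3 f^{2} - 16 f - 48 is factored, each root contributes a simple-fraction term; integrate them one at a time.
- u-substitution: no subexpression of the integrand pairs with its own derivative as a factor — individual terms may offer their own substitutions, but any change of variable covering the whole integral would have to be constructed from outside the expression.
- partial fractions — a fit — the right tool for this form.


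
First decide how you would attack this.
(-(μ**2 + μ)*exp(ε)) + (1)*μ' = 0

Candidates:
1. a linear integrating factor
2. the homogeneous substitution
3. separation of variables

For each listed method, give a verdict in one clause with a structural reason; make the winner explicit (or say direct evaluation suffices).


Diagnosis: separation of variables — all dependence on the two variables factors apart, the defining separable shape. A Bernoulli substitution applies to this equation as given; separation takes the same equation in its displayed form.
- a linear integrating factor: the unknown enters nonlinearly (through a power, a denominator, or a transcendental function), which the linear integrating-factor recipe cannot absorb as-is — any repair would come from a preliminary substitution, not the factor.
- the homogeneous substitution — solved for the derivative, the right side changes under joint scaling of the two variables.
- separation of variables — a fit — the right tool for this form.


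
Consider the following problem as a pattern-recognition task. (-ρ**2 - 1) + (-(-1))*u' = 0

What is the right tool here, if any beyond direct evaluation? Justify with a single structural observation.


Method: no special technique — the slope is a function of ρ alone, so integrate both sides directly.


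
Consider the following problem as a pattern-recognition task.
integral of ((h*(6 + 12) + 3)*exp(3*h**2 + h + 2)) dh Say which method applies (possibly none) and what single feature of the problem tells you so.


Method: u-substitution — differentiating the inner expression 3*h**2 + h + 2 produces the factor (h*(6 + 12) + 3) up to a constant multiple, so substituting u = 3*h**2 + h + 2 reduces everything to a one-variable integral in u.


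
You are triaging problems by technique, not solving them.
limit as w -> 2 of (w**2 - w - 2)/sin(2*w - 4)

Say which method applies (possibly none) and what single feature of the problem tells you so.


Verdict: l'Hôpital's rule (0/0) — the 0/0 form at 2 is the signature situation for l'Hôpital's rule. One could equally expand both pieces locally and compare leading terms; the rule does that in one stroke.


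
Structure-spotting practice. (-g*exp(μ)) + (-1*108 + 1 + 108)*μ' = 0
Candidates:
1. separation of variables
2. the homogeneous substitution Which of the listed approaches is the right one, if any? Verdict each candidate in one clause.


Best approach: separation of variables — one side of the product carries the independent variable, the other the unknown — the textbook separation shape.
- separation of variables — yes, a natural case for it.
- the homogeneous substitution: the slope is not a function of the ratio of the variables alone.


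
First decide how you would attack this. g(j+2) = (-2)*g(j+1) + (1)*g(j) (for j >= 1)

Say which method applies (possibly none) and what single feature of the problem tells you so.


Method: the characteristic-root method — no index-dependence in the weights and nothing inhomogeneous: classic characteristic-equation setup.


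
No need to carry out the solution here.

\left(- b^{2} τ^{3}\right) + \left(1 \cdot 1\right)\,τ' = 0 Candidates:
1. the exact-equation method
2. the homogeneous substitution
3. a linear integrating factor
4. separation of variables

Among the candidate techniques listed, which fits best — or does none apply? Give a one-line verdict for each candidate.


Diagnosis: separation of variables — one side of the product carries the independent variable, the other the unknown — the textbook separation shape.
- the exact-equation method: the mixed-partials test fails on this split — it is not an exact differential as presented.
- the homogeneous substitution: the slope is not a function of the ratio of the variables alone.
- a linear integrating factor — a nonlinear term in the unknown puts this outside the integrating-factor template.
- separation of variables: applies; the problem has the shape this method handles.


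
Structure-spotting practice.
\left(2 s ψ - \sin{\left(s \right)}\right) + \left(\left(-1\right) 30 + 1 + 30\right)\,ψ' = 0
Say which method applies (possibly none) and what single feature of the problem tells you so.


Best approach: a linear integrating factor — first power of ψ, nonzero forcing: the integrating-factor recipe applies verbatim with p = 2 s.


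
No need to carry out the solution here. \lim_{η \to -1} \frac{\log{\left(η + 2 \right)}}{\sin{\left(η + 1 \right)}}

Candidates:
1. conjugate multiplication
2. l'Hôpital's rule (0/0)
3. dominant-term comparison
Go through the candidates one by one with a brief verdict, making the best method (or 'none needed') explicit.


Technique: l'Hôpital's rule (0/0) — both numerator and denominator vanish at -1: the genuine 0/0 indeterminate that l'Hôpital exists for. A local series expansion at the point resolves it as well; the rule is the packaged version of that step.
- conjugate multiplication: there is no infinity-minus-infinity radical difference to rationalize.
- l'Hôpital's rule (0/0) — a fit — the right tool for this form.
- dominant-term comparison — leading-power comparison does not apply to this form.


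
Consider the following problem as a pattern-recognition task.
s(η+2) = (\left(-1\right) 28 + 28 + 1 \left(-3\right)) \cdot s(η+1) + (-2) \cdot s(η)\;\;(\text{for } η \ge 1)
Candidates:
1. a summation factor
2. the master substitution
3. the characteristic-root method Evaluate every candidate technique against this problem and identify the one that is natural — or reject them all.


Diagnosis: the characteristic-root method — no index-dependence in the weights and nothing inhomogeneous: classic characteristic-equation setup.
- a summation factor — the recurrence reaches back more than one step, outside the first-order family a summation factor normalizes.
- the master substitution: this is shift-type recursion, outside the divide-and-conquer template.
- the characteristic-root method — yes — fits the structure here.


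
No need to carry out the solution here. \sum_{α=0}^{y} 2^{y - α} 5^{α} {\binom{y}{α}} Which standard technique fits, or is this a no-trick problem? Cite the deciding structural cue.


Verdict: the binomial theorem — {\binom{y}{α}} weighting matched powers of 5 and 2 is the expanded form of (5 + 2)^y — fold it back up.


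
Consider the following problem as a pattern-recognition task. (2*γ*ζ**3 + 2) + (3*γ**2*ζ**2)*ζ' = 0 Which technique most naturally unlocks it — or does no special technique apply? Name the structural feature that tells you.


Technique: the exact-equation method — because the two cross partials coincide, the form is conservative as written — recover its potential in (γ, ζ).


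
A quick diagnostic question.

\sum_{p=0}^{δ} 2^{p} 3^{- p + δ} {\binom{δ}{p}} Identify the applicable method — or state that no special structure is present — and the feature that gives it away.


Diagnosis: the binomial theorem — binomial coefficients against complementary powers of 2 and 3: recognize the binomial expansion and resum.


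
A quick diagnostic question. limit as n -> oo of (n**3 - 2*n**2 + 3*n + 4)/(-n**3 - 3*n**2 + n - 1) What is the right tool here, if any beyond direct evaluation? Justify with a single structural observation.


Method: dominant-term comparison — at large n only the top-degree terms survive; compare the leading terms and the limit falls out. l'Hôpital's at-infinity variant applies to the expression viewed as a single quotient; the leading-term comparison is the direct route.


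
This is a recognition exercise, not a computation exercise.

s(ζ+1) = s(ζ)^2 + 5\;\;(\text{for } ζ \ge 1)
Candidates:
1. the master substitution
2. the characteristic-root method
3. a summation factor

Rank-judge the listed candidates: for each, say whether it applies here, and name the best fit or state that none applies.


Method: no special technique — each new value is a nonlinear function of earlier ones — scaling arguments and superposition both fail.
- the master substitution: this is shift-type recursion, outside the divide-and-conquer template.
- the characteristic-root method: nonlinearity rules out exponential-mode superposition from the start.
- a summation factor: no summation factor applies — the rule is not linear in the sequence values.


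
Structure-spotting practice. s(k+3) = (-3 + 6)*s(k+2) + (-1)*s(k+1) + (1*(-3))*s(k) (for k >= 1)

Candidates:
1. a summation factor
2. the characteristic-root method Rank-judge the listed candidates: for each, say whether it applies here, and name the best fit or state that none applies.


Verdict: the characteristic-root method — no index-dependence in the weights and nothing inhomogeneous: classic characteristic-equation setup.
- a summation factor — a summation factor telescopes one-step recursions; this one carries higher-order memory.
- the characteristic-root method — yes — fits the structure here.


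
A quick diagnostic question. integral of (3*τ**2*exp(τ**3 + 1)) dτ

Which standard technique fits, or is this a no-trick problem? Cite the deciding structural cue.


Method: u-substitution — everything non-trivial happens through the inner expression τ**3 + 1, and its derivative accounts for the remaining factor up to a constant, so set u = τ**3 + 1.


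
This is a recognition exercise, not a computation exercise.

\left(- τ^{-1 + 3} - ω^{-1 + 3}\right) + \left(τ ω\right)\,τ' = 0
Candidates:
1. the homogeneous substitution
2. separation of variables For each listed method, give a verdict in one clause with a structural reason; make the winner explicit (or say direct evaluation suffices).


Verdict: the homogeneous substitution — the slope's numerator and denominator have matching total degree, so it depends only on τ/ω and the ratio substitution collapses it. Rearranged, this also fits the Bernoulli template directly; the homogeneous substitution reads the structure without the rearrangement.
- the homogeneous substitution — applies; the problem has the shape this method handles.
- separation of variables: no algebra isolates the independent variable on one side and the unknown on the other.


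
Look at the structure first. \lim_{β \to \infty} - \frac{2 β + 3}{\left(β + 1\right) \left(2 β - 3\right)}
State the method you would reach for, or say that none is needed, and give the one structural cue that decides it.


Best approach: dominant-term comparison — divide by the highest power of β present: lower-order terms vanish and the dominant ratio remains. As a single quotient, the ∞/∞ shape would yield to repeated differentiation as well — the growth comparison gets there in one look.


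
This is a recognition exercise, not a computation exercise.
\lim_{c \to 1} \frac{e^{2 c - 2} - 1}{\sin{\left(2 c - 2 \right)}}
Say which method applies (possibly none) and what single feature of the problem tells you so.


Method: l'Hôpital's rule (0/0) — substituting 1 gives 0 over 0; differentiate top and bottom once and re-evaluate. Expanding numerator and denominator to first order gives the same value — the rule automates exactly that.


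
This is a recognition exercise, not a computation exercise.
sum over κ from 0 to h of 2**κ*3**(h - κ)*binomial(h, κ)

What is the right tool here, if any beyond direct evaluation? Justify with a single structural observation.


Best approach: the binomial theorem — the binomial coefficients weight matched powers of 2 and 3, which is exactly the expansion of a binomial power.


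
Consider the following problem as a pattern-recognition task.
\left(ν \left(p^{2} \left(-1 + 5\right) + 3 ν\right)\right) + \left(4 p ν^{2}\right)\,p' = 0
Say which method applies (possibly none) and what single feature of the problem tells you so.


Method: the exact-equation method — equality of cross partials is the green light — assemble the potential function term by term.


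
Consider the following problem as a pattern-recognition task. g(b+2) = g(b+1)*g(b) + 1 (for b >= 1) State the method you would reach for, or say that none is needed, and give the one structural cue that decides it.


Best approach: no special technique — the update rule curves (it is not linear in the unknown sequence), so no superposition-based closed form attaches — iterate or study it directly.


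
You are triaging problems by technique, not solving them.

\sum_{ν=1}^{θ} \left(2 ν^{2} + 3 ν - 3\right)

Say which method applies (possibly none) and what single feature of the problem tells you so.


Technique: no special technique — recognize the absence of structure: constant-multiple powers of ν summed plainly, no special method required.


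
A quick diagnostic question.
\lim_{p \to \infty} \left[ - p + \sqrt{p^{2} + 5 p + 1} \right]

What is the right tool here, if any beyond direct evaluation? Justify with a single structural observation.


Verdict: conjugate multiplication — both pieces blow up but their difference is finite; the conjugate trick rationalizes \sqrt{p^{2} + 5 p + 1} - p.


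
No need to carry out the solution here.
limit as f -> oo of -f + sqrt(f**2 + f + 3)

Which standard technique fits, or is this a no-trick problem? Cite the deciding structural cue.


Verdict: conjugate multiplication — sqrt(f**2 + f + 3) and f both blow up, but their difference is tame once the conjugate rationalizes it.


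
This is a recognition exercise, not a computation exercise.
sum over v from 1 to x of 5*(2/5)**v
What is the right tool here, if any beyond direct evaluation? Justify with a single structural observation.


Verdict: the geometric series formula — check a ratio of consecutive terms: it is 2/5, independent of the index, so the geometric formula closes the sum.


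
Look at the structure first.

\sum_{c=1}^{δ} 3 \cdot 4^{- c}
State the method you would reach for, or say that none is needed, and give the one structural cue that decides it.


Diagnosis: the geometric series formula — consecutive terms stand in a fixed index-free ratio — the geometric sum formula closes it.


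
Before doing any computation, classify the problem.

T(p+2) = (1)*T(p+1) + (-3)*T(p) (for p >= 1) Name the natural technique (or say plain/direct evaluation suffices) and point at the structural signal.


Technique: the characteristic-root method — shift-invariance with fixed coefficients calls for exponential trials; the characteristic polynomial finds every r^p.


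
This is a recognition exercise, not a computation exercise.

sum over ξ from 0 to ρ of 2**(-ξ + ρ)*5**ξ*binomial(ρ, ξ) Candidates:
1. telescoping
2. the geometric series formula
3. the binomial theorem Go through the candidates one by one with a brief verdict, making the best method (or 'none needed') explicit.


Diagnosis: the binomial theorem — the binomial coefficients weight matched powers of 5 and 2, which is exactly the expansion of a binomial power.
- telescoping — writing out consecutive terms as given produces no pairwise cancellation.
- the geometric series formula: the term-to-term ratio drifts with the index — the one thing the geometric formula cannot absorb.
- the binomial theorem: applicable, and directly so.


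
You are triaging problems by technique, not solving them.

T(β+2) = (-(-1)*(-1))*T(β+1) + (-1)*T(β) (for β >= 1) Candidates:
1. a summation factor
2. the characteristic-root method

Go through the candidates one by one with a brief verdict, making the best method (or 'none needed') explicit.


Method: the characteristic-root method — linear, homogeneous, constant coefficients: solutions of the form r^β exist — find the roots of the characteristic polynomial.
- a summation factor — the recurrence reaches back more than one step, outside the first-order family a summation factor normalizes.
- the characteristic-root method: a fit — the right tool for this form.


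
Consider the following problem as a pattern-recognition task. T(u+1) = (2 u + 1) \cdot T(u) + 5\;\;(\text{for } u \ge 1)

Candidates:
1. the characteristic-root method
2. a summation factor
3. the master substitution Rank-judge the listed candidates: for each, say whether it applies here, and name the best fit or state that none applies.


Verdict: a summation factor — with the index-dependent coefficient 2 u + 1, dividing by the cumulative product turns the left side into a pure difference.
- the characteristic-root method — an index-dependent weight blocks the pure exponential ansatz.
- a summation factor: applicable, and directly so.
- the master substitution — there is no divide-the-index recursive argument.


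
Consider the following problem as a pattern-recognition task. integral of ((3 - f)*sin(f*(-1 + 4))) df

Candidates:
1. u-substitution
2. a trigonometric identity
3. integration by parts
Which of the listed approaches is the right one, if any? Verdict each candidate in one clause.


Verdict: integration by parts — 3 - f dies after finitely many derivatives while sin(f*(-1 + 4)) cycles under integration — the tabular/parts setup.
- u-substitution — no subexpression of the integrand pairs with its own derivative as a factor — individual terms may offer their own substitutions, but any change of variable covering the whole integral would have to be constructed from outside the expression.
- a trigonometric identity — the trigonometric factor has no even power to reduce and no cross-frequency product to convert — the standard power-reduction and product-to-sum identities do not engage it.
- integration by parts — applies; the problem has the shape this method handles.


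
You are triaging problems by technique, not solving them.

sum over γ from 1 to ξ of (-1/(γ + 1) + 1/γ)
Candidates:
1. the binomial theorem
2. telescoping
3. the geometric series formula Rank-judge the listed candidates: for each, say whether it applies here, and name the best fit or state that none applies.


Verdict: telescoping — consecutive terms evaluate one function at adjacent indices (1/γ is its current value): one term's tail is the next term's head, so the chain collapses.
- the binomial theorem — no binomial coefficients pair with matched powers.
- telescoping — a fit — the right tool for this form.
- the geometric series formula: there is no constant term-to-term ratio.


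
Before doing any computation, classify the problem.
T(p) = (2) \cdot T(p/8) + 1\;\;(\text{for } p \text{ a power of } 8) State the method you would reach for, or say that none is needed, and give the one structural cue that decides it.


Technique: the master substitution — treat m = log base 8 of p as the new clock: one recursion step advances m by one while p scales by 8.


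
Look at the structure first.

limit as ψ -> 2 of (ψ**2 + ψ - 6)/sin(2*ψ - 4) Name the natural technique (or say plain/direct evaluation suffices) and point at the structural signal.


Best approach: l'Hôpital's rule (0/0) — numerator and denominator both vanish at 2 — a genuine 0/0 form, which is exactly when l'Hôpital applies. A local series expansion at the point resolves it as well; the rule is the packaged version of that step.


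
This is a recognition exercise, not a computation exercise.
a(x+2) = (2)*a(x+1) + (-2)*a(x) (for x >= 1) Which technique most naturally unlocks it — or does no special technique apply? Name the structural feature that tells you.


Method: the characteristic-root method — no index-dependence in the weights and nothing inhomogeneous: classic characteristic-equation setup.


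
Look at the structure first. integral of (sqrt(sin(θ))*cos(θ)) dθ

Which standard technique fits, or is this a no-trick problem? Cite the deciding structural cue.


Best approach: u-substitution — a chain-rule shadow: cos(θ) alongside a function of sin(θ) means u = sin(θ) unwinds the composition in one step.


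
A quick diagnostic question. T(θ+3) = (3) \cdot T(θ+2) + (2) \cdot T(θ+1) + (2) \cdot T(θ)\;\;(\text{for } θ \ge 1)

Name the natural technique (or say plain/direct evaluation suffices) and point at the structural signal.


Technique: the characteristic-root method — the recurrence is linear and homogeneous with constant coefficients, so the ansatz r^θ turns it into a polynomial equation for r.


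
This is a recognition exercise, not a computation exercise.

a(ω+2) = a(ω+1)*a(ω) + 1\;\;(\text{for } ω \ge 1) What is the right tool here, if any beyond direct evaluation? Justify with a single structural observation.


Technique: no special technique — the update rule curves (it is not linear in the unknown sequence), so no superposition-based closed form attaches — iterate or study it directly.


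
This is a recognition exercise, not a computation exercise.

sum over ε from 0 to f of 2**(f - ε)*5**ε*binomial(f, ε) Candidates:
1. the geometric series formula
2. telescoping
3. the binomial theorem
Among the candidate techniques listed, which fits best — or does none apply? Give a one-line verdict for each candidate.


Verdict: the binomial theorem — the binomial coefficients weight matched powers of 5 and 2, which is exactly the expansion of a binomial power.
- the geometric series formula: the term-to-term ratio drifts with the index — the one thing the geometric formula cannot absorb.
- telescoping — the terms as presented offer no neighboring cancellation — a telescoping rewrite may exist, but the displayed structure does not hand one over.
- the binomial theorem — yes, a natural case for it.


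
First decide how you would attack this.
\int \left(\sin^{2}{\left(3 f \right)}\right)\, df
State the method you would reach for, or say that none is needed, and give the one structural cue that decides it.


Method: a trigonometric identity — \sin^{2}{\left(3 f \right)} is the textbook power-reduction case — identities first, antiderivatives second.


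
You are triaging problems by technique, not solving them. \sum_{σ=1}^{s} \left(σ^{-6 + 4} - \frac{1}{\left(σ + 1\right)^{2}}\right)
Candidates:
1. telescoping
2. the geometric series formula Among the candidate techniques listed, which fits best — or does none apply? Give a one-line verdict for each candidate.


Verdict: telescoping — the summand is σ^{-6 + 4} minus the same expression shifted by one, so consecutive terms cancel in pairs.
- telescoping: applicable, and directly so.
- the geometric series formula — the term-to-term ratio changes with the index, so the geometric formula cannot close it.


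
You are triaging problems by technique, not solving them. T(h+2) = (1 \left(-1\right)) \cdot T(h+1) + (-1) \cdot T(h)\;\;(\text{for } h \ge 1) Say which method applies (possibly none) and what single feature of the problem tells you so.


Verdict: the characteristic-root method — every coefficient is a fixed number and the forcing is zero — substitute r^h and read off the root equation.


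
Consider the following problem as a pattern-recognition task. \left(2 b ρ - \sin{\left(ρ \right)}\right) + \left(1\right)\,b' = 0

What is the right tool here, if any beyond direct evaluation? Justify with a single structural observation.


Diagnosis: a linear integrating factor — linear in the unknown with genuine forcing: multiply through by the exponential of the integrated coefficient and the left side closes into one derivative.


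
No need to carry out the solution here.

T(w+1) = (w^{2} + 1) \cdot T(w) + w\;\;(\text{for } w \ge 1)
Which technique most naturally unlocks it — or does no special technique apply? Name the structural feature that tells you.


Method: a summation factor — first-order linear but the coefficient w^{2} + 1 moves with the index — divide by the cumulative product and telescope.


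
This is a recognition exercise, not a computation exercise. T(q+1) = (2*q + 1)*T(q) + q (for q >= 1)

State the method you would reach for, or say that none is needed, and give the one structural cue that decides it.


Method: a summation factor — one step of memory with a weight 2*q + 1 that changes as the index grows — the summation-factor construction is built for this.


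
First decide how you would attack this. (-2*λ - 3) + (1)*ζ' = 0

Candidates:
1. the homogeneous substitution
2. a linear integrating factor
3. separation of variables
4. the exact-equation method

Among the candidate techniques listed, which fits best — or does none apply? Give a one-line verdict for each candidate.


Technique: no special technique — with ζ absent the equation is not coupled at all: direct integration in λ.
- the homogeneous substitution: rescaling both variables together changes the slope, so no ratio substitution collapses it.
- a linear integrating factor — the linear template holds only trivially here (the unknown is absent, so the coefficient is zero) — the method is not the natural label.
- separation of variables — separation is only trivially available — with the unknown absent from the slope this is a direct integration, not a separation problem.
- the exact-equation method — the unknown never enters the equation — exactness holds emptily, with nothing for the method to add.


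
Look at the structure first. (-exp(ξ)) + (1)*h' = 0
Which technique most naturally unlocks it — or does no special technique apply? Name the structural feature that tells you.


Best approach: no special technique — solved for the derivative, h never appears on the right — this is a direct integration in ξ, not a differential-equations problem at heart.


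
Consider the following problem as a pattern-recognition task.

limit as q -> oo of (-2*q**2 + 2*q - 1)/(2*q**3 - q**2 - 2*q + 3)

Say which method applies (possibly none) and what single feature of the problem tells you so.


Verdict: dominant-term comparison — growth-rate triage: the leading powers of q decide the limit, everything else is noise. Differentiating the expression as a single quotient would eventually settle it as well; matching dominant growth settles it immediately.


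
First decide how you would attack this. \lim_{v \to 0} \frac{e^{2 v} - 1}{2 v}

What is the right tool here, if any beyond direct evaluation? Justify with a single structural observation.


Verdict: l'Hôpital's rule (0/0) — the 0/0 form at 0 is the signature situation for l'Hôpital's rule. Known elementary limits would finish this too — the rule just bypasses the case analysis.


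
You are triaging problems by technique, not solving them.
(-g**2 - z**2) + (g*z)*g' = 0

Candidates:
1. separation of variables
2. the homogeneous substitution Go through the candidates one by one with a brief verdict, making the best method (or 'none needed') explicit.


Method: the homogeneous substitution — the slope's numerator and denominator share total degree; set v = g/z and the equation drops to separable form. A Bernoulli substitution is a fair alternative on this equation directly; the homogeneous reading takes it as given.
- separation of variables — the two dependences do not factor apart.
- the homogeneous substitution: yes, a natural case for it.
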